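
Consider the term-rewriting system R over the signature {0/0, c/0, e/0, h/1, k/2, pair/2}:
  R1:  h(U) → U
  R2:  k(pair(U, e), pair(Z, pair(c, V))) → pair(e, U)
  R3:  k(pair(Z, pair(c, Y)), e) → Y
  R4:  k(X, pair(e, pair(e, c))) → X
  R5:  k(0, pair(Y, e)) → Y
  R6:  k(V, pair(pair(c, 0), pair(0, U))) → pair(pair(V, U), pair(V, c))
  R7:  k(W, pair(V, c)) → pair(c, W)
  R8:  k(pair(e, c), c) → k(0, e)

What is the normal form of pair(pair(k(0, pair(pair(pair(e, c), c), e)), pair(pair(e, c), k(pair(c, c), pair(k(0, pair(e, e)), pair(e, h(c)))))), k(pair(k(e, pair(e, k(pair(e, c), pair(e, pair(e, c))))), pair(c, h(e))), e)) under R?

pair(pair(pair(pair(e, c), c), pair(pair(e, c), pair(c, c))), e)

1. pair(pair(k(0, pair(pair(pair(e, c), c), e)), pair(pair(e, c), k(pair(c, c), pair(k(0, pair(e, e)), pair(e, h(c)))))), k(pair(k(e, pair(e, k(pair(e, c), pair(e, pair(e, c))))), pair(c, h(e))), e))  →  pair(pair(pair(pair(e, c), c), pair(pair(e, c), k(pair(c, c), pair(k(0, pair(e, e)), pair(e, h(c)))))), k(pair(k(e, pair(e, k(pair(e, c), pair(e, pair(e, c))))), pair(c, h(e))), e))   [R5 at 1.1]
2. pair(pair(pair(pair(e, c), c), pair(pair(e, c), k(pair(c, c), pair(k(0, pair(e, e)), pair(e, h(c)))))), k(pair(k(e, pair(e, k(pair(e, c), pair(e, pair(e, c))))), pair(c, h(e))), e))  →  pair(pair(pair(pair(e, c), c), pair(pair(e, c), k(pair(c, c), pair(e, pair(e, h(c)))))), k(pair(k(e, pair(e, k(pair(e, c), pair(e, pair(e, c))))), pair(c, h(e))), e))   [R5 at 1.2.2.2.1]
3. pair(pair(pair(pair(e, c), c), pair(pair(e, c), k(pair(c, c), pair(e, pair(e, h(c)))))), k(pair(k(e, pair(e, k(pair(e, c), pair(e, pair(e, c))))), pair(c, h(e))), e))  →  pair(pair(pair(pair(e, c), c), pair(pair(e, c), k(pair(c, c), pair(e, pair(e, c))))), k(pair(k(e, pair(e, k(pair(e, c), pair(e, pair(e, c))))), pair(c, h(e))), e))   [R1 at 1.2.2.2.2.2]
4. pair(pair(pair(pair(e, c), c), pair(pair(e, c), k(pair(c, c), pair(e, pair(e, c))))), k(pair(k(e, pair(e, k(pair(e, c), pair(e, pair(e, c))))), pair(c, h(e))), e))  →  pair(pair(pair(pair(e, c), c), pair(pair(e, c), pair(c, c))), k(pair(k(e, pair(e, k(pair(e, c), pair(e, pair(e, c))))), pair(c, h(e))), e))   [R4 at 1.2.2]
5. pair(pair(pair(pair(e, c), c), pair(pair(e, c), pair(c, c))), k(pair(k(e, pair(e, k(pair(e, c), pair(e, pair(e, c))))), pair(c, h(e))), e))  →  pair(pair(pair(pair(e, c), c), pair(pair(e, c), pair(c, c))), h(e))   [R3 at 2]
6. pair(pair(pair(pair(e, c), c), pair(pair(e, c), pair(c, c))), h(e))  →  pair(pair(pair(pair(e, c), c), pair(pair(e, c), pair(c, c))), e)   [R1 at 2]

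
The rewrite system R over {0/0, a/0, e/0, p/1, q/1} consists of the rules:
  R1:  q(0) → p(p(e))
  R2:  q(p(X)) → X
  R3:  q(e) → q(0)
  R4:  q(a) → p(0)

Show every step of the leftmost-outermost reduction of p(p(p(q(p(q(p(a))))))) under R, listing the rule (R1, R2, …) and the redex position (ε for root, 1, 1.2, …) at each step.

1. p(p(p(q(p(q(p(a)))))))  →  p(p(p(q(p(a)))))   [R2 at 1.1.1]
2. p(p(p(q(p(a)))))  →  p(p(p(a)))   [R2 at 1.1.1]

p(p(p(a)))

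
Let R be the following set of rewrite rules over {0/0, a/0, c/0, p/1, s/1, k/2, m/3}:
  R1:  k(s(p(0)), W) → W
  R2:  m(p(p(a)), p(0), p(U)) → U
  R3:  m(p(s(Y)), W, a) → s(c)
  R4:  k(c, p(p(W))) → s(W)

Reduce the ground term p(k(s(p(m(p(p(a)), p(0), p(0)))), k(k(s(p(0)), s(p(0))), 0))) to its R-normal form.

p(0)

1. p(k(s(p(m(p(p(a)), p(0), p(0)))), k(k(s(p(0)), s(p(0))), 0)))  →  p(k(s(p(0)), k(k(s(p(0)), s(p(0))), 0)))   [R2 at 1.1.1.1]
2. p(k(s(p(0)), k(k(s(p(0)), s(p(0))), 0)))  →  p(k(k(s(p(0)), s(p(0))), 0))   [R1 at 1]
3. p(k(k(s(p(0)), s(p(0))), 0))  →  p(k(s(p(0)), 0))   [R1 at 1.1]
4. p(k(s(p(0)), 0))  →  p(0)   [R1 at 1]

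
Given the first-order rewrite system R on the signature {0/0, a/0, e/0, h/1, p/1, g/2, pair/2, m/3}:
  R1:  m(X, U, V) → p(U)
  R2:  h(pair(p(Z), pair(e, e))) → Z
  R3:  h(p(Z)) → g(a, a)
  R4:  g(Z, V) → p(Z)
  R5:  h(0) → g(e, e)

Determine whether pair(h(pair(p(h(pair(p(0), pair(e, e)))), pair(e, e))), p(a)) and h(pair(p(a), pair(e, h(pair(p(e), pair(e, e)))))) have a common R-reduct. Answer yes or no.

Reduce t₁ = pair(h(pair(p(h(pair(p(0), pair(e, e)))), pair(e, e))), p(a)):
1. pair(h(pair(p(h(pair(p(0), pair(e, e)))), pair(e, e))), p(a))  →  pair(h(pair(p(0), pair(e, e))), p(a))   [R2 at 1]
2. pair(h(pair(p(0), pair(e, e))), p(a))  →  pair(0, p(a))   [R2 at 1]

Reduce t₂ = h(pair(p(a), pair(e, h(pair(p(e), pair(e, e)))))):
1. h(pair(p(a), pair(e, h(pair(p(e), pair(e, e))))))  →  h(pair(p(a), pair(e, e)))   [R2 at 1.2.2]
2. h(pair(p(a), pair(e, e)))  →  a   [R2 at ε]

no — NF(t₁) = pair(0, p(a)), NF(t₂) = a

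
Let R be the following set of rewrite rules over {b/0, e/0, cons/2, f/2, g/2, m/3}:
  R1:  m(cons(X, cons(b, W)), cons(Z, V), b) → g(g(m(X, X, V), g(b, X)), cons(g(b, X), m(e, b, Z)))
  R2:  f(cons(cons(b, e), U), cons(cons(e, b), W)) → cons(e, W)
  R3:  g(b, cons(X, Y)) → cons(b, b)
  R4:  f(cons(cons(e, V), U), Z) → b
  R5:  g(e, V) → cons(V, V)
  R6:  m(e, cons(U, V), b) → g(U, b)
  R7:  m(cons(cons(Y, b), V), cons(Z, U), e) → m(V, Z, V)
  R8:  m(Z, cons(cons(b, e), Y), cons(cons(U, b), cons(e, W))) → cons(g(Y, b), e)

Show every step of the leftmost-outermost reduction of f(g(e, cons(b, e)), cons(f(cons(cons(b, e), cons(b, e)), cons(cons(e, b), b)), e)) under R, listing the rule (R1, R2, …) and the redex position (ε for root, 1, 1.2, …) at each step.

cons(e, e)

1. f(g(e, cons(b, e)), cons(f(cons(cons(b, e), cons(b, e)), cons(cons(e, b), b)), e))  →  f(cons(cons(b, e), cons(b, e)), cons(f(cons(cons(b, e), cons(b, e)), cons(cons(e, b), b)), e))   [R5 at 1]
2. f(cons(cons(b, e), cons(b, e)), cons(f(cons(cons(b, e), cons(b, e)), cons(cons(e, b), b)), e))  →  f(cons(cons(b, e), cons(b, e)), cons(cons(e, b), e))   [R2 at 2.1]
3. f(cons(cons(b, e), cons(b, e)), cons(cons(e, b), e))  →  cons(e, e)   [R2 at ε]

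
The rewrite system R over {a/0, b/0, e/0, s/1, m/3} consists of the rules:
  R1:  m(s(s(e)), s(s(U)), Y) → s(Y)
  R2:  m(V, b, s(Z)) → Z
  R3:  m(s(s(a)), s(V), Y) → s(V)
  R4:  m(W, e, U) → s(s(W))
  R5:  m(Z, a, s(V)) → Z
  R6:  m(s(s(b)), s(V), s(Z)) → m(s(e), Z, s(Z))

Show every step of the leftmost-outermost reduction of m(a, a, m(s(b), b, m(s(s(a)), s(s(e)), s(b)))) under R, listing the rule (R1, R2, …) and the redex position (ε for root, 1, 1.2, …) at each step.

1. m(a, a, m(s(b), b, m(s(s(a)), s(s(e)), s(b))))  →  m(a, a, m(s(b), b, s(s(e))))   [R3 at 3.3]
2. m(a, a, m(s(b), b, s(s(e))))  →  m(a, a, s(e))   [R2 at 3]
3. m(a, a, s(e))  →  a   [R5 at ε]

a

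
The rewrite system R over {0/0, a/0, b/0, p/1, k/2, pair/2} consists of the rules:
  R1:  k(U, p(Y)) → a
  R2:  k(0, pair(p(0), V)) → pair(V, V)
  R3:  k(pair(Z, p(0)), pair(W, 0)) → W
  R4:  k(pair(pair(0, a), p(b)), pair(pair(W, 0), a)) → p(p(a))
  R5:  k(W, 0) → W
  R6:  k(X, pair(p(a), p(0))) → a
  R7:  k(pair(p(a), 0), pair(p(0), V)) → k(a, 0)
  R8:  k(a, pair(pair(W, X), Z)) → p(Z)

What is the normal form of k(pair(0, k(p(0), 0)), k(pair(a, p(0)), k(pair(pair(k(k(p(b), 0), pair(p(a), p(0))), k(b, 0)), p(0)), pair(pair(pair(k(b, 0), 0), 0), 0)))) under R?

b

1. k(pair(0, k(p(0), 0)), k(pair(a, p(0)), k(pair(pair(k(k(p(b), 0), pair(p(a), p(0))), k(b, 0)), p(0)), pair(pair(pair(k(b, 0), 0), 0), 0))))  →  k(pair(0, p(0)), k(pair(a, p(0)), k(pair(pair(k(k(p(b), 0), pair(p(a), p(0))), k(b, 0)), p(0)), pair(pair(pair(k(b, 0), 0), 0), 0))))   [R5 at 1.2]
2. k(pair(0, p(0)), k(pair(a, p(0)), k(pair(pair(k(k(p(b), 0), pair(p(a), p(0))), k(b, 0)), p(0)), pair(pair(pair(k(b, 0), 0), 0), 0))))  →  k(pair(0, p(0)), k(pair(a, p(0)), pair(pair(k(b, 0), 0), 0)))   [R3 at 2.2]
3. k(pair(0, p(0)), k(pair(a, p(0)), pair(pair(k(b, 0), 0), 0)))  →  k(pair(0, p(0)), pair(k(b, 0), 0))   [R3 at 2]
4. k(pair(0, p(0)), pair(k(b, 0), 0))  →  k(b, 0)   [R3 at ε]
5. k(b, 0)  →  b   [R5 at ε]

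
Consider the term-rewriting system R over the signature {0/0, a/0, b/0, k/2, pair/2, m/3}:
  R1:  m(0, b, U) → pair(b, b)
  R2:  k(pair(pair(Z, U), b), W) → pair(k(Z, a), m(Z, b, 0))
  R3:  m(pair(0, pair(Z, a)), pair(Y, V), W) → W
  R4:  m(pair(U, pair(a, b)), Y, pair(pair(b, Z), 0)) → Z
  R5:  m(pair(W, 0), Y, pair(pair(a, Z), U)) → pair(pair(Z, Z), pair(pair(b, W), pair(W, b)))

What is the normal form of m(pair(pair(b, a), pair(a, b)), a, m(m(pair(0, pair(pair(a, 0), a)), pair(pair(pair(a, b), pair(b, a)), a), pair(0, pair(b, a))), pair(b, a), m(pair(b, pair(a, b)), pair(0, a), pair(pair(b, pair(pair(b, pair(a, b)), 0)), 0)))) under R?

pair(a, b)

1. m(pair(pair(b, a), pair(a, b)), a, m(m(pair(0, pair(pair(a, 0), a)), pair(pair(pair(a, b), pair(b, a)), a), pair(0, pair(b, a))), pair(b, a), m(pair(b, pair(a, b)), pair(0, a), pair(pair(b, pair(pair(b, pair(a, b)), 0)), 0))))  →  m(pair(pair(b, a), pair(a, b)), a, m(pair(0, pair(b, a)), pair(b, a), m(pair(b, pair(a, b)), pair(0, a), pair(pair(b, pair(pair(b, pair(a, b)), 0)), 0))))   [R3 at 3.1]
2. m(pair(pair(b, a), pair(a, b)), a, m(pair(0, pair(b, a)), pair(b, a), m(pair(b, pair(a, b)), pair(0, a), pair(pair(b, pair(pair(b, pair(a, b)), 0)), 0))))  →  m(pair(pair(b, a), pair(a, b)), a, m(pair(b, pair(a, b)), pair(0, a), pair(pair(b, pair(pair(b, pair(a, b)), 0)), 0)))   [R3 at 3]
3. m(pair(pair(b, a), pair(a, b)), a, m(pair(b, pair(a, b)), pair(0, a), pair(pair(b, pair(pair(b, pair(a, b)), 0)), 0)))  →  m(pair(pair(b, a), pair(a, b)), a, pair(pair(b, pair(a, b)), 0))   [R4 at 3]
4. m(pair(pair(b, a), pair(a, b)), a, pair(pair(b, pair(a, b)), 0))  →  pair(a, b)   [R4 at ε]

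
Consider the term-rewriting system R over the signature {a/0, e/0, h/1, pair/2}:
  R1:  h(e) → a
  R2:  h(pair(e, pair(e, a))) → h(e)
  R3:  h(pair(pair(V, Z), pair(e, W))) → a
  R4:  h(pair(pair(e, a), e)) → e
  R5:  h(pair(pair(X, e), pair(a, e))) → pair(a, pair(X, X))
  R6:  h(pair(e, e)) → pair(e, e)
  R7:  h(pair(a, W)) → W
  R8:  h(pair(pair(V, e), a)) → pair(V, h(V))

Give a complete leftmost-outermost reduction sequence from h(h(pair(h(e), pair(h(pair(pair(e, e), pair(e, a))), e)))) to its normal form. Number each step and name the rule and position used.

e

1. h(h(pair(h(e), pair(h(pair(pair(e, e), pair(e, a))), e))))  →  h(h(pair(a, pair(h(pair(pair(e, e), pair(e, a))), e))))   [R1 at 1.1.1]
2. h(h(pair(a, pair(h(pair(pair(e, e), pair(e, a))), e))))  →  h(pair(h(pair(pair(e, e), pair(e, a))), e))   [R7 at 1]
3. h(pair(h(pair(pair(e, e), pair(e, a))), e))  →  h(pair(a, e))   [R3 at 1.1]
4. h(pair(a, e))  →  e   [R7 at ε]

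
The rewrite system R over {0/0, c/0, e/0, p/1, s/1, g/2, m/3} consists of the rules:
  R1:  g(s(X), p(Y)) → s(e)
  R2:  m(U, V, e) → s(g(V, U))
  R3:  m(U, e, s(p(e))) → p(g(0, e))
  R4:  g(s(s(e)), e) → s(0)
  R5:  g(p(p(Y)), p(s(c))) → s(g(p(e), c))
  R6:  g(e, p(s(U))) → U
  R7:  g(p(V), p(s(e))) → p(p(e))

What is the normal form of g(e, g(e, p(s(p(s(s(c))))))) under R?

1. g(e, g(e, p(s(p(s(s(c)))))))  →  g(e, p(s(s(c))))   [R6 at 2]
2. g(e, p(s(s(c))))  →  s(c)   [R6 at ε]

s(c)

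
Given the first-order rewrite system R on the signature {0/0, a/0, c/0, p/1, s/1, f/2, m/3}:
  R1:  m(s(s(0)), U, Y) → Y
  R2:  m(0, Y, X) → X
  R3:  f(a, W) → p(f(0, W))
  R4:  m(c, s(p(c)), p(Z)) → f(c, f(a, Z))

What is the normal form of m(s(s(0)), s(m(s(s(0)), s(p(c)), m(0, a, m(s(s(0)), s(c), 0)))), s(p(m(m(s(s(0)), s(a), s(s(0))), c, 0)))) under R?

1. m(s(s(0)), s(m(s(s(0)), s(p(c)), m(0, a, m(s(s(0)), s(c), 0)))), s(p(m(m(s(s(0)), s(a), s(s(0))), c, 0))))  →  s(p(m(m(s(s(0)), s(a), s(s(0))), c, 0)))   [R1 at ε]
2. s(p(m(m(s(s(0)), s(a), s(s(0))), c, 0)))  →  s(p(m(s(s(0)), c, 0)))   [R1 at 1.1.1]
3. s(p(m(s(s(0)), c, 0)))  →  s(p(0))   [R1 at 1.1]

s(p(0))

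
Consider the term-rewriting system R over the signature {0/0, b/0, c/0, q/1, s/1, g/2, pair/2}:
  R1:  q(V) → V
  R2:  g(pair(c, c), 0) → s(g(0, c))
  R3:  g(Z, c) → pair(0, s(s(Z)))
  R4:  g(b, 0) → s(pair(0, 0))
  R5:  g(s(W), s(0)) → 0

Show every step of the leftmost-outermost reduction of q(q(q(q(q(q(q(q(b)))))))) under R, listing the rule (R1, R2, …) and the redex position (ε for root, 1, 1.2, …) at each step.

b

1. q(q(q(q(q(q(q(q(b))))))))  →  q(q(q(q(q(q(q(b)))))))   [R1 at ε]
2. q(q(q(q(q(q(q(b)))))))  →  q(q(q(q(q(q(b))))))   [R1 at ε]
3. q(q(q(q(q(q(b))))))  →  q(q(q(q(q(b)))))   [R1 at ε]
4. q(q(q(q(q(b)))))  →  q(q(q(q(b))))   [R1 at ε]
5. q(q(q(q(b))))  →  q(q(q(b)))   [R1 at ε]
6. q(q(q(b)))  →  q(q(b))   [R1 at ε]
7. q(q(b))  →  q(b)   [R1 at ε]
8. q(b)  →  b   [R1 at ε]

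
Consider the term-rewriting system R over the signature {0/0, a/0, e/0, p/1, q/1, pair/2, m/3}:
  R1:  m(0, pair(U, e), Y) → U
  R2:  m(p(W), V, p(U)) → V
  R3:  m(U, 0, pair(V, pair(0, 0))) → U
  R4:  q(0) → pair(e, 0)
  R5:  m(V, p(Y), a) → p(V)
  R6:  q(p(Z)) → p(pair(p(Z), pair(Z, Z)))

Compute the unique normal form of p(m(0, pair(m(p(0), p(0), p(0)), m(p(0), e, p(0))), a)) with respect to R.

1. p(m(0, pair(m(p(0), p(0), p(0)), m(p(0), e, p(0))), a))  →  p(m(0, pair(p(0), m(p(0), e, p(0))), a))   [R2 at 1.2.1]
2. p(m(0, pair(p(0), m(p(0), e, p(0))), a))  →  p(m(0, pair(p(0), e), a))   [R2 at 1.2.2]
3. p(m(0, pair(p(0), e), a))  →  p(p(0))   [R1 at 1]

p(p(0))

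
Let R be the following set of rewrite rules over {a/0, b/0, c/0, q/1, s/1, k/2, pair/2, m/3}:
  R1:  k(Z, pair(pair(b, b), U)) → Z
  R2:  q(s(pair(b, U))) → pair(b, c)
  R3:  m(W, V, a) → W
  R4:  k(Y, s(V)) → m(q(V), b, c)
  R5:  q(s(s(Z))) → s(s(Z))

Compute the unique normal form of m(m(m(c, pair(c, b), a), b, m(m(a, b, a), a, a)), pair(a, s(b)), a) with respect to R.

1. m(m(m(c, pair(c, b), a), b, m(m(a, b, a), a, a)), pair(a, s(b)), a)  →  m(m(c, pair(c, b), a), b, m(m(a, b, a), a, a))   [R3 at ε]
2. m(m(c, pair(c, b), a), b, m(m(a, b, a), a, a))  →  m(c, b, m(m(a, b, a), a, a))   [R3 at 1]
3. m(c, b, m(m(a, b, a), a, a))  →  m(c, b, m(a, b, a))   [R3 at 3]
4. m(c, b, m(a, b, a))  →  m(c, b, a)   [R3 at 3]
5. m(c, b, a)  →  c   [R3 at ε]

c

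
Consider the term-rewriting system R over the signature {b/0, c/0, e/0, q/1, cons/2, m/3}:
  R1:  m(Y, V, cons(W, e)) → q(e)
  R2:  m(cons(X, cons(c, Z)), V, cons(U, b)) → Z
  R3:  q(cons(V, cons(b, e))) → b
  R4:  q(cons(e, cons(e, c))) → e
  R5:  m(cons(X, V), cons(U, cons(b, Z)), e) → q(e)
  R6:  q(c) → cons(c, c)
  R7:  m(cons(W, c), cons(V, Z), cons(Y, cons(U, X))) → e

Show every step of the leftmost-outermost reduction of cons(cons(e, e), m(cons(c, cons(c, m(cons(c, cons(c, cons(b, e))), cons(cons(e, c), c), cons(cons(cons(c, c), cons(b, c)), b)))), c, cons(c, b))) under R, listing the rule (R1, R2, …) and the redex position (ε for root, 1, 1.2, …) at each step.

cons(cons(e, e), cons(b, e))

1. cons(cons(e, e), m(cons(c, cons(c, m(cons(c, cons(c, cons(b, e))), cons(cons(e, c), c), cons(cons(cons(c, c), cons(b, c)), b)))), c, cons(c, b)))  →  cons(cons(e, e), m(cons(c, cons(c, cons(b, e))), cons(cons(e, c), c), cons(cons(cons(c, c), cons(b, c)), b)))   [R2 at 2]
2. cons(cons(e, e), m(cons(c, cons(c, cons(b, e))), cons(cons(e, c), c), cons(cons(cons(c, c), cons(b, c)), b)))  →  cons(cons(e, e), cons(b, e))   [R2 at 2]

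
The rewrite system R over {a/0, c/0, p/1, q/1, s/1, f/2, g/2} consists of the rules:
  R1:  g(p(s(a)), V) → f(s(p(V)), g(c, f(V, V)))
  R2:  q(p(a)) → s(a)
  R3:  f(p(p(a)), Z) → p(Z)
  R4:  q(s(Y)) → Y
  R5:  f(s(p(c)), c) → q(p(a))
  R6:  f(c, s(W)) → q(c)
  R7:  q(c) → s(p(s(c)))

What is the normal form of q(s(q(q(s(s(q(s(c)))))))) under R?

c

1. q(s(q(q(s(s(q(s(c))))))))  →  q(q(s(s(q(s(c))))))   [R4 at ε]
2. q(q(s(s(q(s(c))))))  →  q(s(q(s(c))))   [R4 at 1]
3. q(s(q(s(c))))  →  q(s(c))   [R4 at ε]
4. q(s(c))  →  c   [R4 at ε]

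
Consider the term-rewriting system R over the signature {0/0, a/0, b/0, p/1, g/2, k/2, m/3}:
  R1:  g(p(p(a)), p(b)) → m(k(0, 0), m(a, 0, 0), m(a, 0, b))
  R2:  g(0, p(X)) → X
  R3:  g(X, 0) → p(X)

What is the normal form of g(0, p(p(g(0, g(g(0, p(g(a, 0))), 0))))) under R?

1. g(0, p(p(g(0, g(g(0, p(g(a, 0))), 0)))))  →  p(g(0, g(g(0, p(g(a, 0))), 0)))   [R2 at ε]
2. p(g(0, g(g(0, p(g(a, 0))), 0)))  →  p(g(0, p(g(0, p(g(a, 0))))))   [R3 at 1.2]
3. p(g(0, p(g(0, p(g(a, 0))))))  →  p(g(0, p(g(a, 0))))   [R2 at 1]
4. p(g(0, p(g(a, 0))))  →  p(g(a, 0))   [R2 at 1]
5. p(g(a, 0))  →  p(p(a))   [R3 at 1]

p(p(a))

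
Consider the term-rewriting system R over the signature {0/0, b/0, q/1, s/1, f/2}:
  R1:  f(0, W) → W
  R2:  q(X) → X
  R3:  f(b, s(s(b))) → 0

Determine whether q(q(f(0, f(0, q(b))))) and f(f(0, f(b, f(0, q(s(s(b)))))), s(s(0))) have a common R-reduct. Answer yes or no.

Reduce t₁ = q(q(f(0, f(0, q(b))))):
1. q(q(f(0, f(0, q(b)))))  →  q(f(0, f(0, q(b))))   [R2 at ε]
2. q(f(0, f(0, q(b))))  →  f(0, f(0, q(b)))   [R2 at ε]
3. f(0, f(0, q(b)))  →  f(0, q(b))   [R1 at ε]
4. f(0, q(b))  →  q(b)   [R1 at ε]
5. q(b)  →  b   [R2 at ε]

Reduce t₂ = f(f(0, f(b, f(0, q(s(s(b)))))), s(s(0))):
1. f(f(0, f(b, f(0, q(s(s(b)))))), s(s(0)))  →  f(f(b, f(0, q(s(s(b))))), s(s(0)))   [R1 at 1]
2. f(f(b, f(0, q(s(s(b))))), s(s(0)))  →  f(f(b, q(s(s(b)))), s(s(0)))   [R1 at 1.2]
3. f(f(b, q(s(s(b)))), s(s(0)))  →  f(f(b, s(s(b))), s(s(0)))   [R2 at 1.2]
4. f(f(b, s(s(b))), s(s(0)))  →  f(0, s(s(0)))   [R3 at 1]
5. f(0, s(s(0)))  →  s(s(0))   [R1 at ε]

no — NF(t₁) = b, NF(t₂) = s(s(0))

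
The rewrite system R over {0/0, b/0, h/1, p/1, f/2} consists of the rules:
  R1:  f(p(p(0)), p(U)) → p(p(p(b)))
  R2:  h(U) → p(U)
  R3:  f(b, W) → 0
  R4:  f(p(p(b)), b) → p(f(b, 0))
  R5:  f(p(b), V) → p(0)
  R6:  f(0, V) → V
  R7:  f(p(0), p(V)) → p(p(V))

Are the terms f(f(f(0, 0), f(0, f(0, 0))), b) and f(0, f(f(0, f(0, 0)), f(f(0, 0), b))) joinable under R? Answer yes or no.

Reduce t₁ = f(f(f(0, 0), f(0, f(0, 0))), b):
1. f(f(f(0, 0), f(0, f(0, 0))), b)  →  f(f(0, f(0, f(0, 0))), b)   [R6 at 1.1]
2. f(f(0, f(0, f(0, 0))), b)  →  f(f(0, f(0, 0)), b)   [R6 at 1]
3. f(f(0, f(0, 0)), b)  →  f(f(0, 0), b)   [R6 at 1]
4. f(f(0, 0), b)  →  f(0, b)   [R6 at 1]
5. f(0, b)  →  b   [R6 at ε]

Reduce t₂ = f(0, f(f(0, f(0, 0)), f(f(0, 0), b))):
1. f(0, f(f(0, f(0, 0)), f(f(0, 0), b)))  →  f(f(0, f(0, 0)), f(f(0, 0), b))   [R6 at ε]
2. f(f(0, f(0, 0)), f(f(0, 0), b))  →  f(f(0, 0), f(f(0, 0), b))   [R6 at 1]
3. f(f(0, 0), f(f(0, 0), b))  →  f(0, f(f(0, 0), b))   [R6 at 1]
4. f(0, f(f(0, 0), b))  →  f(f(0, 0), b)   [R6 at ε]
5. f(f(0, 0), b)  →  f(0, b)   [R6 at 1]
6. f(0, b)  →  b   [R6 at ε]

yes — NF(t₁) = b, NF(t₂) = b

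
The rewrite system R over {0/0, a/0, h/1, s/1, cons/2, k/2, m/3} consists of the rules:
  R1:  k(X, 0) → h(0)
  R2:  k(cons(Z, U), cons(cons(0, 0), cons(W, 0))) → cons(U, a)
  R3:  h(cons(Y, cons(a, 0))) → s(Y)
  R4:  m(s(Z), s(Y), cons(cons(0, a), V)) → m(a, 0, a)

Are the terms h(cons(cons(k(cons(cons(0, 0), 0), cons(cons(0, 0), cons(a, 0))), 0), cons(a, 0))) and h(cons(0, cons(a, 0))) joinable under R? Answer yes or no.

Reduce t₁ = h(cons(cons(k(cons(cons(0, 0), 0), cons(cons(0, 0), cons(a, 0))), 0), cons(a, 0))):
1. h(cons(cons(k(cons(cons(0, 0), 0), cons(cons(0, 0), cons(a, 0))), 0), cons(a, 0)))  →  s(cons(k(cons(cons(0, 0), 0), cons(cons(0, 0), cons(a, 0))), 0))   [R3 at ε]
2. s(cons(k(cons(cons(0, 0), 0), cons(cons(0, 0), cons(a, 0))), 0))  →  s(cons(cons(0, a), 0))   [R2 at 1.1]

Reduce t₂ = h(cons(0, cons(a, 0))):
1. h(cons(0, cons(a, 0)))  →  s(0)   [R3 at ε]

no — NF(t₁) = s(cons(cons(0, a), 0)), NF(t₂) = s(0)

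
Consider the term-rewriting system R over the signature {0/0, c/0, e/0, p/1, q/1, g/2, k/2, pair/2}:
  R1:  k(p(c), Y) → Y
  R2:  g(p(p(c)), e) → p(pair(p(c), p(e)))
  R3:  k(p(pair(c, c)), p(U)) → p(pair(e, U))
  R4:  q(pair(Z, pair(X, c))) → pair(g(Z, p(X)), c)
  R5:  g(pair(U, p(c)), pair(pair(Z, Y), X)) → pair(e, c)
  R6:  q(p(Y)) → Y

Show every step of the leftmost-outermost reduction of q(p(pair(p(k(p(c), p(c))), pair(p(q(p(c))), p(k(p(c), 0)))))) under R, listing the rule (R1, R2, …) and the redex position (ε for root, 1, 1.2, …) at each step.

pair(p(p(c)), pair(p(c), p(0)))

1. q(p(pair(p(k(p(c), p(c))), pair(p(q(p(c))), p(k(p(c), 0))))))  →  pair(p(k(p(c), p(c))), pair(p(q(p(c))), p(k(p(c), 0))))   [R6 at ε]
2. pair(p(k(p(c), p(c))), pair(p(q(p(c))), p(k(p(c), 0))))  →  pair(p(p(c)), pair(p(q(p(c))), p(k(p(c), 0))))   [R1 at 1.1]
3. pair(p(p(c)), pair(p(q(p(c))), p(k(p(c), 0))))  →  pair(p(p(c)), pair(p(c), p(k(p(c), 0))))   [R6 at 2.1.1]
4. pair(p(p(c)), pair(p(c), p(k(p(c), 0))))  →  pair(p(p(c)), pair(p(c), p(0)))   [R1 at 2.2.1]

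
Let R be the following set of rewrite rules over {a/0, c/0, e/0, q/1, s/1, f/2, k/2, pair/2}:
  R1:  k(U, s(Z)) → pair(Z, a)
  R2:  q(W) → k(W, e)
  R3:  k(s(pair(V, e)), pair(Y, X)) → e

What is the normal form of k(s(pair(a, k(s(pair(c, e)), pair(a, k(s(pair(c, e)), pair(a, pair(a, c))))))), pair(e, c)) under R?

e

1. k(s(pair(a, k(s(pair(c, e)), pair(a, k(s(pair(c, e)), pair(a, pair(a, c))))))), pair(e, c))  →  k(s(pair(a, e)), pair(e, c))   [R3 at 1.1.2]
2. k(s(pair(a, e)), pair(e, c))  →  e   [R3 at ε]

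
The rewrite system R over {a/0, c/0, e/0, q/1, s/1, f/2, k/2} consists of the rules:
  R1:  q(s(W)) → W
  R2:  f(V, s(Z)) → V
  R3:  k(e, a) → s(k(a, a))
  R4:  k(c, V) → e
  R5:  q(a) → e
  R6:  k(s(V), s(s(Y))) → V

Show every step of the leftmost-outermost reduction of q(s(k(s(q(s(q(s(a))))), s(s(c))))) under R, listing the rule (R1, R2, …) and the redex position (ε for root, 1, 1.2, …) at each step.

1. q(s(k(s(q(s(q(s(a))))), s(s(c)))))  →  k(s(q(s(q(s(a))))), s(s(c)))   [R1 at ε]
2. k(s(q(s(q(s(a))))), s(s(c)))  →  q(s(q(s(a))))   [R6 at ε]
3. q(s(q(s(a))))  →  q(s(a))   [R1 at ε]
4. q(s(a))  →  a   [R1 at ε]

a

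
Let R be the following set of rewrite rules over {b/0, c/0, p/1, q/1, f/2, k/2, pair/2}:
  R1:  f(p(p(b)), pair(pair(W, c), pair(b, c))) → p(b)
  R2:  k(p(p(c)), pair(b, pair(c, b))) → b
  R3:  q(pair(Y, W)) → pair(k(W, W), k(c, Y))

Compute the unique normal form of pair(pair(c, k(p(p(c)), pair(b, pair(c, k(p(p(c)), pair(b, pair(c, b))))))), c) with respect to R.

1. pair(pair(c, k(p(p(c)), pair(b, pair(c, k(p(p(c)), pair(b, pair(c, b))))))), c)  →  pair(pair(c, k(p(p(c)), pair(b, pair(c, b)))), c)   [R2 at 1.2.2.2.2]
2. pair(pair(c, k(p(p(c)), pair(b, pair(c, b)))), c)  →  pair(pair(c, b), c)   [R2 at 1.2]

pair(pair(c, b), c)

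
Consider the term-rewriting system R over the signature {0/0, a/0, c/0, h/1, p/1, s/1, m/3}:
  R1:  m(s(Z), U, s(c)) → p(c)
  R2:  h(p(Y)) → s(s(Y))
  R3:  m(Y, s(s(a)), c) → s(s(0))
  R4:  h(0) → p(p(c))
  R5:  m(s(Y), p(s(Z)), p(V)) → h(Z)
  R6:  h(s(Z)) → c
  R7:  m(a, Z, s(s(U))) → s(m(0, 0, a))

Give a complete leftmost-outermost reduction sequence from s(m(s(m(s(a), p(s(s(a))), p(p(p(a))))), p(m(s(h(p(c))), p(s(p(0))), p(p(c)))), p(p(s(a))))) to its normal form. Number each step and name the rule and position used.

1. s(m(s(m(s(a), p(s(s(a))), p(p(p(a))))), p(m(s(h(p(c))), p(s(p(0))), p(p(c)))), p(p(s(a)))))  →  s(m(s(h(s(a))), p(m(s(h(p(c))), p(s(p(0))), p(p(c)))), p(p(s(a)))))   [R5 at 1.1.1]
2. s(m(s(h(s(a))), p(m(s(h(p(c))), p(s(p(0))), p(p(c)))), p(p(s(a)))))  →  s(m(s(c), p(m(s(h(p(c))), p(s(p(0))), p(p(c)))), p(p(s(a)))))   [R6 at 1.1.1]
3. s(m(s(c), p(m(s(h(p(c))), p(s(p(0))), p(p(c)))), p(p(s(a)))))  →  s(m(s(c), p(h(p(0))), p(p(s(a)))))   [R5 at 1.2.1]
4. s(m(s(c), p(h(p(0))), p(p(s(a)))))  →  s(m(s(c), p(s(s(0))), p(p(s(a)))))   [R2 at 1.2.1]
5. s(m(s(c), p(s(s(0))), p(p(s(a)))))  →  s(h(s(0)))   [R5 at 1]
6. s(h(s(0)))  →  s(c)   [R6 at 1]

s(c)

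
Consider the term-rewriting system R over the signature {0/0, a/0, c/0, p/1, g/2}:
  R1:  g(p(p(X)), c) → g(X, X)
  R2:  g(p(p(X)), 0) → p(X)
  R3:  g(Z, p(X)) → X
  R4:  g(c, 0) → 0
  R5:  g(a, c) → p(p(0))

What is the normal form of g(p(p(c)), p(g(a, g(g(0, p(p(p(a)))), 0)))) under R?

a

1. g(p(p(c)), p(g(a, g(g(0, p(p(p(a)))), 0))))  →  g(a, g(g(0, p(p(p(a)))), 0))   [R3 at ε]
2. g(a, g(g(0, p(p(p(a)))), 0))  →  g(a, g(p(p(a)), 0))   [R3 at 2.1]
3. g(a, g(p(p(a)), 0))  →  g(a, p(a))   [R2 at 2]
4. g(a, p(a))  →  a   [R3 at ε]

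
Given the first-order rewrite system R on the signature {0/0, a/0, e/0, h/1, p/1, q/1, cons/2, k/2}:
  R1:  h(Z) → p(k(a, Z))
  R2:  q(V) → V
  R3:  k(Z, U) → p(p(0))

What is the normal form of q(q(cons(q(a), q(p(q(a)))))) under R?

cons(a, p(a))

1. q(q(cons(q(a), q(p(q(a))))))  →  q(cons(q(a), q(p(q(a)))))   [R2 at ε]
2. q(cons(q(a), q(p(q(a)))))  →  cons(q(a), q(p(q(a))))   [R2 at ε]
3. cons(q(a), q(p(q(a))))  →  cons(a, q(p(q(a))))   [R2 at 1]
4. cons(a, q(p(q(a))))  →  cons(a, p(q(a)))   [R2 at 2]
5. cons(a, p(q(a)))  →  cons(a, p(a))   [R2 at 2.1]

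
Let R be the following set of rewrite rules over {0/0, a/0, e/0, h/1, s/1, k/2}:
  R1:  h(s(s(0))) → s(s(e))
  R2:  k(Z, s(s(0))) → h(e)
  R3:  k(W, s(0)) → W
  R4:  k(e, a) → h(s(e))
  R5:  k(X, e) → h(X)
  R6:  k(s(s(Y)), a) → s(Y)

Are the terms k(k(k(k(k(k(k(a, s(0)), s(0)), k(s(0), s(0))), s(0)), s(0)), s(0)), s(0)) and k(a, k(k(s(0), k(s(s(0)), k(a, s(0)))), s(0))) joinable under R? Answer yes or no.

yes — NF(t₁) = a, NF(t₂) = a

Reduce t₁ = k(k(k(k(k(k(k(a, s(0)), s(0)), k(s(0), s(0))), s(0)), s(0)), s(0)), s(0)):
1. k(k(k(k(k(k(k(a, s(0)), s(0)), k(s(0), s(0))), s(0)), s(0)), s(0)), s(0))  →  k(k(k(k(k(k(a, s(0)), s(0)), k(s(0), s(0))), s(0)), s(0)), s(0))   [R3 at ε]
2. k(k(k(k(k(k(a, s(0)), s(0)), k(s(0), s(0))), s(0)), s(0)), s(0))  →  k(k(k(k(k(a, s(0)), s(0)), k(s(0), s(0))), s(0)), s(0))   [R3 at ε]
3. k(k(k(k(k(a, s(0)), s(0)), k(s(0), s(0))), s(0)), s(0))  →  k(k(k(k(a, s(0)), s(0)), k(s(0), s(0))), s(0))   [R3 at ε]
4. k(k(k(k(a, s(0)), s(0)), k(s(0), s(0))), s(0))  →  k(k(k(a, s(0)), s(0)), k(s(0), s(0)))   [R3 at ε]
5. k(k(k(a, s(0)), s(0)), k(s(0), s(0)))  →  k(k(a, s(0)), k(s(0), s(0)))   [R3 at 1]
6. k(k(a, s(0)), k(s(0), s(0)))  →  k(a, k(s(0), s(0)))   [R3 at 1]
7. k(a, k(s(0), s(0)))  →  k(a, s(0))   [R3 at 2]
8. k(a, s(0))  →  a   [R3 at ε]

Reduce t₂ = k(a, k(k(s(0), k(s(s(0)), k(a, s(0)))), s(0))):
1. k(a, k(k(s(0), k(s(s(0)), k(a, s(0)))), s(0)))  →  k(a, k(s(0), k(s(s(0)), k(a, s(0)))))   [R3 at 2]
2. k(a, k(s(0), k(s(s(0)), k(a, s(0)))))  →  k(a, k(s(0), k(s(s(0)), a)))   [R3 at 2.2.2]
3. k(a, k(s(0), k(s(s(0)), a)))  →  k(a, k(s(0), s(0)))   [R6 at 2.2]
4. k(a, k(s(0), s(0)))  →  k(a, s(0))   [R3 at 2]
5. k(a, s(0))  →  a   [R3 at ε]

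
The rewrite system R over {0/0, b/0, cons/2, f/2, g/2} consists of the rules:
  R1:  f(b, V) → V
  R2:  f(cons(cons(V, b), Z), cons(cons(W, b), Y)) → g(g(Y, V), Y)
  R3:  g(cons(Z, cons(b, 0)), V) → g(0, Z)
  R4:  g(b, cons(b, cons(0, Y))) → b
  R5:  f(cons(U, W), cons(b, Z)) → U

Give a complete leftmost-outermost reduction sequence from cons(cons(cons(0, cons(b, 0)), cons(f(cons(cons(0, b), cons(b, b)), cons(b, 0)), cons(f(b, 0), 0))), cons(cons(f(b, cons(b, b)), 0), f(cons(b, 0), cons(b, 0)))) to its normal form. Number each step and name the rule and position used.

1. cons(cons(cons(0, cons(b, 0)), cons(f(cons(cons(0, b), cons(b, b)), cons(b, 0)), cons(f(b, 0), 0))), cons(cons(f(b, cons(b, b)), 0), f(cons(b, 0), cons(b, 0))))  →  cons(cons(cons(0, cons(b, 0)), cons(cons(0, b), cons(f(b, 0), 0))), cons(cons(f(b, cons(b, b)), 0), f(cons(b, 0), cons(b, 0))))   [R5 at 1.2.1]
2. cons(cons(cons(0, cons(b, 0)), cons(cons(0, b), cons(f(b, 0), 0))), cons(cons(f(b, cons(b, b)), 0), f(cons(b, 0), cons(b, 0))))  →  cons(cons(cons(0, cons(b, 0)), cons(cons(0, b), cons(0, 0))), cons(cons(f(b, cons(b, b)), 0), f(cons(b, 0), cons(b, 0))))   [R1 at 1.2.2.1]
3. cons(cons(cons(0, cons(b, 0)), cons(cons(0, b), cons(0, 0))), cons(cons(f(b, cons(b, b)), 0), f(cons(b, 0), cons(b, 0))))  →  cons(cons(cons(0, cons(b, 0)), cons(cons(0, b), cons(0, 0))), cons(cons(cons(b, b), 0), f(cons(b, 0), cons(b, 0))))   [R1 at 2.1.1]
4. cons(cons(cons(0, cons(b, 0)), cons(cons(0, b), cons(0, 0))), cons(cons(cons(b, b), 0), f(cons(b, 0), cons(b, 0))))  →  cons(cons(cons(0, cons(b, 0)), cons(cons(0, b), cons(0, 0))), cons(cons(cons(b, b), 0), b))   [R5 at 2.2]

cons(cons(cons(0, cons(b, 0)), cons(cons(0, b), cons(0, 0))), cons(cons(cons(b, b), 0), b))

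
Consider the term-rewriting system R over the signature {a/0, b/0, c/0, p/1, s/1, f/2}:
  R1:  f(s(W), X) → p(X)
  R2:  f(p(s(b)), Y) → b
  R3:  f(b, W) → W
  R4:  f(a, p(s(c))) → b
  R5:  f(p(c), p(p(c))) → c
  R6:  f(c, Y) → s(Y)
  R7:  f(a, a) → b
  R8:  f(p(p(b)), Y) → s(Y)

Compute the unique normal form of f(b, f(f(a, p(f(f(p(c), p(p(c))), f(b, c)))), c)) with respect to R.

1. f(b, f(f(a, p(f(f(p(c), p(p(c))), f(b, c)))), c))  →  f(f(a, p(f(f(p(c), p(p(c))), f(b, c)))), c)   [R3 at ε]
2. f(f(a, p(f(f(p(c), p(p(c))), f(b, c)))), c)  →  f(f(a, p(f(c, f(b, c)))), c)   [R5 at 1.2.1.1]
3. f(f(a, p(f(c, f(b, c)))), c)  →  f(f(a, p(s(f(b, c)))), c)   [R6 at 1.2.1]
4. f(f(a, p(s(f(b, c)))), c)  →  f(f(a, p(s(c))), c)   [R3 at 1.2.1.1]
5. f(f(a, p(s(c))), c)  →  f(b, c)   [R4 at 1]
6. f(b, c)  →  c   [R3 at ε]

c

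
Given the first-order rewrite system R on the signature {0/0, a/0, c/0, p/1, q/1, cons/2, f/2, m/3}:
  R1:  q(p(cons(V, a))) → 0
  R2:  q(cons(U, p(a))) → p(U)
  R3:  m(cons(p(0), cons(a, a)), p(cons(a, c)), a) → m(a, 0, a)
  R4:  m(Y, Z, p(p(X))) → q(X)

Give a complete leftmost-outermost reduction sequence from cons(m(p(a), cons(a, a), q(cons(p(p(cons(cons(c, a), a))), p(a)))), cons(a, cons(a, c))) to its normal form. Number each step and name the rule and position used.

cons(0, cons(a, cons(a, c)))

1. cons(m(p(a), cons(a, a), q(cons(p(p(cons(cons(c, a), a))), p(a)))), cons(a, cons(a, c)))  →  cons(m(p(a), cons(a, a), p(p(p(cons(cons(c, a), a))))), cons(a, cons(a, c)))   [R2 at 1.3]
2. cons(m(p(a), cons(a, a), p(p(p(cons(cons(c, a), a))))), cons(a, cons(a, c)))  →  cons(q(p(cons(cons(c, a), a))), cons(a, cons(a, c)))   [R4 at 1]
3. cons(q(p(cons(cons(c, a), a))), cons(a, cons(a, c)))  →  cons(0, cons(a, cons(a, c)))   [R1 at 1]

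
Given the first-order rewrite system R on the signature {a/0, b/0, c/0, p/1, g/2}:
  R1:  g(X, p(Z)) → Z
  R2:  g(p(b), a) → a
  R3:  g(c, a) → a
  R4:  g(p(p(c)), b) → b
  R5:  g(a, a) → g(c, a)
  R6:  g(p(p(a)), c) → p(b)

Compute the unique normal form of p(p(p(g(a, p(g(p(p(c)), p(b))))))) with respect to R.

1. p(p(p(g(a, p(g(p(p(c)), p(b)))))))  →  p(p(p(g(p(p(c)), p(b)))))   [R1 at 1.1.1]
2. p(p(p(g(p(p(c)), p(b)))))  →  p(p(p(b)))   [R1 at 1.1.1]

p(p(p(b)))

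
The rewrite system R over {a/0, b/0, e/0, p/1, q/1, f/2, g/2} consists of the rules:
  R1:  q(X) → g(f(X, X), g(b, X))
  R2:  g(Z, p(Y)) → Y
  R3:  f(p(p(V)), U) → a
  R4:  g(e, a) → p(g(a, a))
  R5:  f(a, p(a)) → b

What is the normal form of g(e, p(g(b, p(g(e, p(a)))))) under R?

1. g(e, p(g(b, p(g(e, p(a))))))  →  g(b, p(g(e, p(a))))   [R2 at ε]
2. g(b, p(g(e, p(a))))  →  g(e, p(a))   [R2 at ε]
3. g(e, p(a))  →  a   [R2 at ε]

a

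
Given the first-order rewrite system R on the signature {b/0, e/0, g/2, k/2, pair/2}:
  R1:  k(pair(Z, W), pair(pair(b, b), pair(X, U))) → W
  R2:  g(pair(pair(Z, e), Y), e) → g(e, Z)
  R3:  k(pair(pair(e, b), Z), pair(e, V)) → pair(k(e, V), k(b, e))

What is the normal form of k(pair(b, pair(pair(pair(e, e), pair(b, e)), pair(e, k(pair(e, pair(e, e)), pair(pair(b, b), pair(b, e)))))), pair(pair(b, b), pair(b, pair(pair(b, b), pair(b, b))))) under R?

pair(pair(pair(e, e), pair(b, e)), pair(e, pair(e, e)))

1. k(pair(b, pair(pair(pair(e, e), pair(b, e)), pair(e, k(pair(e, pair(e, e)), pair(pair(b, b), pair(b, e)))))), pair(pair(b, b), pair(b, pair(pair(b, b), pair(b, b)))))  →  pair(pair(pair(e, e), pair(b, e)), pair(e, k(pair(e, pair(e, e)), pair(pair(b, b), pair(b, e)))))   [R1 at ε]
2. pair(pair(pair(e, e), pair(b, e)), pair(e, k(pair(e, pair(e, e)), pair(pair(b, b), pair(b, e)))))  →  pair(pair(pair(e, e), pair(b, e)), pair(e, pair(e, e)))   [R1 at 2.2]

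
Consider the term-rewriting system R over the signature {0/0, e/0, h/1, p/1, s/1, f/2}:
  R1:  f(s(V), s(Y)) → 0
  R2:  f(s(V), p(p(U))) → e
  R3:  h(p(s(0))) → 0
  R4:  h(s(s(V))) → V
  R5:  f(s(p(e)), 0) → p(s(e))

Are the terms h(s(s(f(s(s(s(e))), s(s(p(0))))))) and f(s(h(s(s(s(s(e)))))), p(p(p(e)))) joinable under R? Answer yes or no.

Reduce t₁ = h(s(s(f(s(s(s(e))), s(s(p(0))))))):
1. h(s(s(f(s(s(s(e))), s(s(p(0)))))))  →  f(s(s(s(e))), s(s(p(0))))   [R4 at ε]
2. f(s(s(s(e))), s(s(p(0))))  →  0   [R1 at ε]

Reduce t₂ = f(s(h(s(s(s(s(e)))))), p(p(p(e)))):
1. f(s(h(s(s(s(s(e)))))), p(p(p(e))))  →  e   [R2 at ε]

no — NF(t₁) = 0, NF(t₂) = e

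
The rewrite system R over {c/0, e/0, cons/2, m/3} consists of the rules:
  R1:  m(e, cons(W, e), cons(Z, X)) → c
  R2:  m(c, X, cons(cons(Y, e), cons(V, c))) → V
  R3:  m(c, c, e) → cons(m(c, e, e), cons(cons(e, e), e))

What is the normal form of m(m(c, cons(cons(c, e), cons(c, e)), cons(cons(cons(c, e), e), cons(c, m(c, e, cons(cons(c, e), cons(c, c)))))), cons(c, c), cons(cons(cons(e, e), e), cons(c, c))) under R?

1. m(m(c, cons(cons(c, e), cons(c, e)), cons(cons(cons(c, e), e), cons(c, m(c, e, cons(cons(c, e), cons(c, c)))))), cons(c, c), cons(cons(cons(e, e), e), cons(c, c)))  →  m(m(c, cons(cons(c, e), cons(c, e)), cons(cons(cons(c, e), e), cons(c, c))), cons(c, c), cons(cons(cons(e, e), e), cons(c, c)))   [R2 at 1.3.2.2]
2. m(m(c, cons(cons(c, e), cons(c, e)), cons(cons(cons(c, e), e), cons(c, c))), cons(c, c), cons(cons(cons(e, e), e), cons(c, c)))  →  m(c, cons(c, c), cons(cons(cons(e, e), e), cons(c, c)))   [R2 at 1]
3. m(c, cons(c, c), cons(cons(cons(e, e), e), cons(c, c)))  →  c   [R2 at ε]

c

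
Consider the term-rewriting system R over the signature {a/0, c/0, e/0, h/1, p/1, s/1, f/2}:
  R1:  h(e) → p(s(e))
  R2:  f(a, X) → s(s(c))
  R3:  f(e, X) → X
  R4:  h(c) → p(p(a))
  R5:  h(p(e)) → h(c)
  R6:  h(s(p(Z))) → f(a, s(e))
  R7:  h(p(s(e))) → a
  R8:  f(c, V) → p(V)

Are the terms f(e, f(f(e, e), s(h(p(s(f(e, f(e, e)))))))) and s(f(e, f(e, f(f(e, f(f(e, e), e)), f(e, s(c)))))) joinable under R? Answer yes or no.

no — NF(t₁) = s(a), NF(t₂) = s(s(c))

Reduce t₁ = f(e, f(f(e, e), s(h(p(s(f(e, f(e, e)))))))):
1. f(e, f(f(e, e), s(h(p(s(f(e, f(e, e))))))))  →  f(f(e, e), s(h(p(s(f(e, f(e, e)))))))   [R3 at ε]
2. f(f(e, e), s(h(p(s(f(e, f(e, e)))))))  →  f(e, s(h(p(s(f(e, f(e, e)))))))   [R3 at 1]
3. f(e, s(h(p(s(f(e, f(e, e)))))))  →  s(h(p(s(f(e, f(e, e))))))   [R3 at ε]
4. s(h(p(s(f(e, f(e, e))))))  →  s(h(p(s(f(e, e)))))   [R3 at 1.1.1.1]
5. s(h(p(s(f(e, e)))))  →  s(h(p(s(e))))   [R3 at 1.1.1.1]
6. s(h(p(s(e))))  →  s(a)   [R7 at 1]

Reduce t₂ = s(f(e, f(e, f(f(e, f(f(e, e), e)), f(e, s(c)))))):
1. s(f(e, f(e, f(f(e, f(f(e, e), e)), f(e, s(c))))))  →  s(f(e, f(f(e, f(f(e, e), e)), f(e, s(c)))))   [R3 at 1]
2. s(f(e, f(f(e, f(f(e, e), e)), f(e, s(c)))))  →  s(f(f(e, f(f(e, e), e)), f(e, s(c))))   [R3 at 1]
3. s(f(f(e, f(f(e, e), e)), f(e, s(c))))  →  s(f(f(f(e, e), e), f(e, s(c))))   [R3 at 1.1]
4. s(f(f(f(e, e), e), f(e, s(c))))  →  s(f(f(e, e), f(e, s(c))))   [R3 at 1.1.1]
5. s(f(f(e, e), f(e, s(c))))  →  s(f(e, f(e, s(c))))   [R3 at 1.1]
6. s(f(e, f(e, s(c))))  →  s(f(e, s(c)))   [R3 at 1]
7. s(f(e, s(c)))  →  s(s(c))   [R3 at 1]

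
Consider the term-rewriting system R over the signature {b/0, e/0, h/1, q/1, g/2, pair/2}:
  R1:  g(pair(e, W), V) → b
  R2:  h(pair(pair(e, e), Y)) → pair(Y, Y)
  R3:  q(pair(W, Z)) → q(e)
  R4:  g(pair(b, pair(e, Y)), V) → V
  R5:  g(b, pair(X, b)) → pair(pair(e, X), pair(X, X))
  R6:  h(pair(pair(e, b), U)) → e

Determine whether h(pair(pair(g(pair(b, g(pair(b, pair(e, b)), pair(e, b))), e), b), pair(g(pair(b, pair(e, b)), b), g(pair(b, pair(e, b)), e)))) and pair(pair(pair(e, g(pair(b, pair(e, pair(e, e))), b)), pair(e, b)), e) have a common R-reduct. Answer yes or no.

Reduce t₁ = h(pair(pair(g(pair(b, g(pair(b, pair(e, b)), pair(e, b))), e), b), pair(g(pair(b, pair(e, b)), b), g(pair(b, pair(e, b)), e)))):
1. h(pair(pair(g(pair(b, g(pair(b, pair(e, b)), pair(e, b))), e), b), pair(g(pair(b, pair(e, b)), b), g(pair(b, pair(e, b)), e))))  →  h(pair(pair(g(pair(b, pair(e, b)), e), b), pair(g(pair(b, pair(e, b)), b), g(pair(b, pair(e, b)), e))))   [R4 at 1.1.1.1.2]
2. h(pair(pair(g(pair(b, pair(e, b)), e), b), pair(g(pair(b, pair(e, b)), b), g(pair(b, pair(e, b)), e))))  →  h(pair(pair(e, b), pair(g(pair(b, pair(e, b)), b), g(pair(b, pair(e, b)), e))))   [R4 at 1.1.1]
3. h(pair(pair(e, b), pair(g(pair(b, pair(e, b)), b), g(pair(b, pair(e, b)), e))))  →  e   [R6 at ε]

Reduce t₂ = pair(pair(pair(e, g(pair(b, pair(e, pair(e, e))), b)), pair(e, b)), e):
1. pair(pair(pair(e, g(pair(b, pair(e, pair(e, e))), b)), pair(e, b)), e)  →  pair(pair(pair(e, b), pair(e, b)), e)   [R4 at 1.1.2]

no — NF(t₁) = e, NF(t₂) = pair(pair(pair(e, b), pair(e, b)), e)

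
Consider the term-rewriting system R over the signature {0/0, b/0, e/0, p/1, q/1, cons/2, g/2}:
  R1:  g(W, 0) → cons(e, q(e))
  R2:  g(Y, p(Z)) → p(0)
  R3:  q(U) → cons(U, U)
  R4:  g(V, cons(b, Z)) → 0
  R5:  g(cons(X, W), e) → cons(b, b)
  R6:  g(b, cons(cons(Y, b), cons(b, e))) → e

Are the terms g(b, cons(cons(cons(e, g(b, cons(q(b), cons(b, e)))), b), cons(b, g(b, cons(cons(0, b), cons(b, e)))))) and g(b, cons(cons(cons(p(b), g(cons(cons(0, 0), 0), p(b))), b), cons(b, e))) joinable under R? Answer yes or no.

Reduce t₁ = g(b, cons(cons(cons(e, g(b, cons(q(b), cons(b, e)))), b), cons(b, g(b, cons(cons(0, b), cons(b, e)))))):
1. g(b, cons(cons(cons(e, g(b, cons(q(b), cons(b, e)))), b), cons(b, g(b, cons(cons(0, b), cons(b, e))))))  →  g(b, cons(cons(cons(e, g(b, cons(cons(b, b), cons(b, e)))), b), cons(b, g(b, cons(cons(0, b), cons(b, e))))))   [R3 at 2.1.1.2.2.1]
2. g(b, cons(cons(cons(e, g(b, cons(cons(b, b), cons(b, e)))), b), cons(b, g(b, cons(cons(0, b), cons(b, e))))))  →  g(b, cons(cons(cons(e, e), b), cons(b, g(b, cons(cons(0, b), cons(b, e))))))   [R6 at 2.1.1.2]
3. g(b, cons(cons(cons(e, e), b), cons(b, g(b, cons(cons(0, b), cons(b, e))))))  →  g(b, cons(cons(cons(e, e), b), cons(b, e)))   [R6 at 2.2.2]
4. g(b, cons(cons(cons(e, e), b), cons(b, e)))  →  e   [R6 at ε]

Reduce t₂ = g(b, cons(cons(cons(p(b), g(cons(cons(0, 0), 0), p(b))), b), cons(b, e))):
1. g(b, cons(cons(cons(p(b), g(cons(cons(0, 0), 0), p(b))), b), cons(b, e)))  →  e   [R6 at ε]

yes — NF(t₁) = e, NF(t₂) = e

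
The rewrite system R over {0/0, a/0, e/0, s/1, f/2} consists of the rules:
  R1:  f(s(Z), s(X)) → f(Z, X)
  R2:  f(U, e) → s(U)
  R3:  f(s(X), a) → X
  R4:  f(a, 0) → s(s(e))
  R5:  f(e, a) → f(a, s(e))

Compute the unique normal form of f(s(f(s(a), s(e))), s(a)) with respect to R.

a

1. f(s(f(s(a), s(e))), s(a))  →  f(f(s(a), s(e)), a)   [R1 at ε]
2. f(f(s(a), s(e)), a)  →  f(f(a, e), a)   [R1 at 1]
3. f(f(a, e), a)  →  f(s(a), a)   [R2 at 1]
4. f(s(a), a)  →  a   [R3 at ε]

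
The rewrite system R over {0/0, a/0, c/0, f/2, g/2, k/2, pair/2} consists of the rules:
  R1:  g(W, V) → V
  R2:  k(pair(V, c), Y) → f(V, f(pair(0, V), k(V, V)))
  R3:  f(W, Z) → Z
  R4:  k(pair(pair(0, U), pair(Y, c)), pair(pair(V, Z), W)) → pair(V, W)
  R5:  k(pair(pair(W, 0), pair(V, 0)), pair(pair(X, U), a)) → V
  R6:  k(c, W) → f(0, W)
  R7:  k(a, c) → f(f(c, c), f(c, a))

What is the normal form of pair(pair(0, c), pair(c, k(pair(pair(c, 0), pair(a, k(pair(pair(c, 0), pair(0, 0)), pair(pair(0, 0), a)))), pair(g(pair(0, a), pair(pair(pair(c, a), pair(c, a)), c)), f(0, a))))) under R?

pair(pair(0, c), pair(c, a))

1. pair(pair(0, c), pair(c, k(pair(pair(c, 0), pair(a, k(pair(pair(c, 0), pair(0, 0)), pair(pair(0, 0), a)))), pair(g(pair(0, a), pair(pair(pair(c, a), pair(c, a)), c)), f(0, a)))))  →  pair(pair(0, c), pair(c, k(pair(pair(c, 0), pair(a, 0)), pair(g(pair(0, a), pair(pair(pair(c, a), pair(c, a)), c)), f(0, a)))))   [R5 at 2.2.1.2.2]
2. pair(pair(0, c), pair(c, k(pair(pair(c, 0), pair(a, 0)), pair(g(pair(0, a), pair(pair(pair(c, a), pair(c, a)), c)), f(0, a)))))  →  pair(pair(0, c), pair(c, k(pair(pair(c, 0), pair(a, 0)), pair(pair(pair(pair(c, a), pair(c, a)), c), f(0, a)))))   [R1 at 2.2.2.1]
3. pair(pair(0, c), pair(c, k(pair(pair(c, 0), pair(a, 0)), pair(pair(pair(pair(c, a), pair(c, a)), c), f(0, a)))))  →  pair(pair(0, c), pair(c, k(pair(pair(c, 0), pair(a, 0)), pair(pair(pair(pair(c, a), pair(c, a)), c), a))))   [R3 at 2.2.2.2]
4. pair(pair(0, c), pair(c, k(pair(pair(c, 0), pair(a, 0)), pair(pair(pair(pair(c, a), pair(c, a)), c), a))))  →  pair(pair(0, c), pair(c, a))   [R5 at 2.2]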